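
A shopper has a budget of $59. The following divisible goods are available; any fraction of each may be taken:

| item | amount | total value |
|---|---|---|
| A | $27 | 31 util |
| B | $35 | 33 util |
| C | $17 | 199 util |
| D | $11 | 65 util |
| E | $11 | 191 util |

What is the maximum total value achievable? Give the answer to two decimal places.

477.96

Take in order of value per unit:
- E (191/11 per unit): all 11 → value 191, running total 191.00
- C (199/17 per unit): all 17 → value 199, running total 390.00
- D (65/11 per unit): all 11 → value 65, running total 455.00
- A (31/27 per unit): 20 of 27 → value 20×31/27 = 22.9630, running total 477.96
Total 477.96.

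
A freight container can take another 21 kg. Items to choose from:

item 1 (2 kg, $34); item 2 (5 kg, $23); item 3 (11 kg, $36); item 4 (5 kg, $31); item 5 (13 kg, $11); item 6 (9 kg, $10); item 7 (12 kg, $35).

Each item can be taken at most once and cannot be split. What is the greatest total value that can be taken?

$101

Check high-value combinations within 21 kg:
- item 1+item 3+item 4: weight 2+11+5=18, value 34+36+31=101
- item 1+item 4+item 7: weight 2+5+12=19, value 34+31+35=100
- item 1+item 2+item 4+item 6: weight 2+5+5+9=21, value 34+23+31+10=98
Best: $101.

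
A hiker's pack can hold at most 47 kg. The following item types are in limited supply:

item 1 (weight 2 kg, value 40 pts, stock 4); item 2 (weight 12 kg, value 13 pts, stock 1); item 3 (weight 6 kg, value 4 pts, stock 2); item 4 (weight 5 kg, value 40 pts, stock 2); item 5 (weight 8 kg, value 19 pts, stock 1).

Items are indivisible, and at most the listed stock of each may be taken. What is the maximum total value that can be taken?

276 pts

Best selections within weight 47 and stock limits:
- 4×item 1 + 1×item 2 + 1×item 3 + 2×item 4 + 1×item 5: weight 44, value 276
- 4×item 1 + 1×item 2 + 2×item 4 + 1×item 5: weight 38, value 272
- 4×item 1 + 2×item 3 + 2×item 4 + 1×item 5: weight 38, value 267
Best: 276 pts.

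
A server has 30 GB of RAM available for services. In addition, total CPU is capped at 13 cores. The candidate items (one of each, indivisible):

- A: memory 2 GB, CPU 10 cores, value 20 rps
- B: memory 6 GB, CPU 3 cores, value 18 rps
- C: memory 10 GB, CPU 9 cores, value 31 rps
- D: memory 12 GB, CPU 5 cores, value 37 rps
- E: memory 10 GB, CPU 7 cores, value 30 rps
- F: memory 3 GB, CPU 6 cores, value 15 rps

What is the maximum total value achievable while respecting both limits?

67 rps

Feasible sets respecting both limits:
- D+E: memory 22, CPU 12, value 67
- B+D: memory 18, CPU 8, value 55
- D+F: memory 15, CPU 11, value 52
- B+C: memory 16, CPU 12, value 49
Best: 67 rps.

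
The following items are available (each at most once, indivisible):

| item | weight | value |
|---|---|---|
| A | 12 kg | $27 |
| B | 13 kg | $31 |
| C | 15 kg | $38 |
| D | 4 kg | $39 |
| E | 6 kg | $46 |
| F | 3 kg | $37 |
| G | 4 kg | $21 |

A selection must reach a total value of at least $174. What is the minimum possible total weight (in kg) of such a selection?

Subsets with value ≥ 174, sorted by total weight:
- B+D+E+F+G: weight 30, value 174
- C+D+E+F+G: weight 32, value 181
Minimum weight: 30 kg.

30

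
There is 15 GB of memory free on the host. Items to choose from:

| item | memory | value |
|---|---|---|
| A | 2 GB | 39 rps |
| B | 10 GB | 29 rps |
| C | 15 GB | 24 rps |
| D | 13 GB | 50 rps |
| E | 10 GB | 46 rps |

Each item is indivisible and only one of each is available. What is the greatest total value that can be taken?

Check high-value combinations within 15 GB:
- A+D: memory 2+13=15, value 39+50=89
- A+E: memory 2+10=12, value 39+46=85
- A+B: memory 2+10=12, value 39+29=68
- D: memory 13, value 50
Best: 89 rps.

89 rps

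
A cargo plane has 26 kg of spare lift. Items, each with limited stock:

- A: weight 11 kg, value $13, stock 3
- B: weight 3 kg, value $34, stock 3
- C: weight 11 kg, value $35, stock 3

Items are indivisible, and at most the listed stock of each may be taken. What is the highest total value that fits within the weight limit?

Top feasible selections:
- 3×B + 1×C: weight 20, value 137
- 1×A + 3×B: weight 20, value 115
- 1×B + 2×C: weight 25, value 104
Best: $137.

$137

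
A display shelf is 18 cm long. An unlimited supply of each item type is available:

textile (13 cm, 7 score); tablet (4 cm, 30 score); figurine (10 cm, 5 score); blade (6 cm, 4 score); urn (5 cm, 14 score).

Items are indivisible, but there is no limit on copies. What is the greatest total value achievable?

Best value-per-unit is tablet at 30/4, and filling with it alone uses length 4×4=16. No mix of the others beats 4×30 = 120.

120 score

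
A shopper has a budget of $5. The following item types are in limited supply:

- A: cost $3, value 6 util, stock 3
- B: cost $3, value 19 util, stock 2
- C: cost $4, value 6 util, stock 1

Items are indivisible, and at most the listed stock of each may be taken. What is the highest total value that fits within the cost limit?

19 util

Top feasible selections:
- 1×B: cost 3, value 19
- 1×A: cost 3, value 6
- 1×C: cost 4, value 6
Best: 19 util.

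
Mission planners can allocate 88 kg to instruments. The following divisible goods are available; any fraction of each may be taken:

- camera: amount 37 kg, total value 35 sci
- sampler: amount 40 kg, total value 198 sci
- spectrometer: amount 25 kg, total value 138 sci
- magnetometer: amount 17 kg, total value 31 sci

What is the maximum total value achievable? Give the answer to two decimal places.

372.68

Take in order of value per unit:
- spectrometer (138/25 per unit): all 25 → value 138, running total 138.00
- sampler (198/40 per unit): all 40 → value 198, running total 336.00
- magnetometer (31/17 per unit): all 17 → value 31, running total 367.00
- camera (35/37 per unit): 6 of 37 → value 6×35/37 = 5.6757, running total 372.68
Total 372.68.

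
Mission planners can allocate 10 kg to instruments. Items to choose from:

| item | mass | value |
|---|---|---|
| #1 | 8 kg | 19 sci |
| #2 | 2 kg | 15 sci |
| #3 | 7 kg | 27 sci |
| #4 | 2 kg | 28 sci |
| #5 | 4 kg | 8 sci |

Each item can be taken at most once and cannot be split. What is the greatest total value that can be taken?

55 sci

Check high-value combinations within 10 kg:
- #3+#4: mass 7+2=9, value 27+28=55
- #2+#4+#5: mass 2+2+4=8, value 15+28+8=51
- #1+#4: mass 8+2=10, value 19+28=47
Best: 55 sci.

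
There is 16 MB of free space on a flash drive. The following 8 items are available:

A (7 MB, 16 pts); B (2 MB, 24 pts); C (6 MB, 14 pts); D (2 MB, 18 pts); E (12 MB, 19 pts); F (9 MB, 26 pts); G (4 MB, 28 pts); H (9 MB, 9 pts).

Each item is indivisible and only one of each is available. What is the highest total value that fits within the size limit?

86 pts

Check high-value combinations within 16 MB:
- A+B+D+G: size 7+2+2+4=15, value 16+24+18+28=86
- B+C+D+G: size 2+6+2+4=14, value 24+14+18+28=84
- B+F+G: size 2+9+4=15, value 24+26+28=78
Best: 86 pts.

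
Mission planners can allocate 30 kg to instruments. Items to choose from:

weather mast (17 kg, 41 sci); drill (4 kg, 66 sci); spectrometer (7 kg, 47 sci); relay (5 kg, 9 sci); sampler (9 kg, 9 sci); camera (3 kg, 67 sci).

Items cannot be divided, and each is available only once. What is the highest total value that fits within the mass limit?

This is a 0/1 knapsack; check combinations near the capacity.
- drill+spectrometer+relay+sampler+camera: mass 4+7+5+9+3=28, value 66+47+9+9+67=198
- drill+spectrometer+relay+camera: mass 4+7+5+3=19, value 66+47+9+67=189
- drill+spectrometer+sampler+camera: mass 4+7+9+3=23, value 66+47+9+67=189
- weather mast+drill+relay+camera: mass 17+4+5+3=29, value 41+66+9+67=183
Best: 198 sci.

198 sci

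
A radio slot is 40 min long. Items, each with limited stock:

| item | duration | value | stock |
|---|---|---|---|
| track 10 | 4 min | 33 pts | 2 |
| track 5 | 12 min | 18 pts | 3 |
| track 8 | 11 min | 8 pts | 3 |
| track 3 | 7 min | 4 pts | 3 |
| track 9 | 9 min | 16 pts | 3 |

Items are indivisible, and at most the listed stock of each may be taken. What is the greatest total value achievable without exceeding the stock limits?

116 pts

Best selections within duration 40 and stock limits:
- 2×track 10 + 1×track 5 + 2×track 9: duration 38, value 116
- 2×track 10 + 3×track 9: duration 35, value 114
- 2×track 10 + 1×track 5 + 1×track 8 + 1×track 9: duration 40, value 108
Best: 116 pts.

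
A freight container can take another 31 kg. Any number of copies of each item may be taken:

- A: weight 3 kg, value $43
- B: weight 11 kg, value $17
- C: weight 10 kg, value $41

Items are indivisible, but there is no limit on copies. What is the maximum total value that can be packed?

Best value-per-unit is A at 43/3, and filling with it alone uses weight 10×3=30. No mix of the others beats 10×43 = 430.

$430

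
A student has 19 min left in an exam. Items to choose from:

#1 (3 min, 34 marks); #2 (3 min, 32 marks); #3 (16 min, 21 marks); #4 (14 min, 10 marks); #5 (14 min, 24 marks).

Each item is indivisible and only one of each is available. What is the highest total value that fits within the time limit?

This is a 0/1 knapsack; check combinations near the capacity.
- #1+#2: time 3+3=6, value 34+32=66
- #1+#5: time 3+14=17, value 34+24=58
- #2+#5: time 3+14=17, value 32+24=56
- #1+#3: time 3+16=19, value 34+21=55
Best: 66 marks.

66 marks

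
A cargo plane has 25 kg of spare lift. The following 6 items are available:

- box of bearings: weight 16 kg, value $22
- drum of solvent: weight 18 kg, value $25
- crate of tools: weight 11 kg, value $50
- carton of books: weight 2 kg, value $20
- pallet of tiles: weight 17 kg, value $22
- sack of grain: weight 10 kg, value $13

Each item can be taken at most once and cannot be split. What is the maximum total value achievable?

Check high-value combinations within 25 kg:
- crate of tools+carton of books+sack of grain: weight 11+2+10=23, value 50+20+13=83
- crate of tools+carton of books: weight 11+2=13, value 50+20=70
- crate of tools+sack of grain: weight 11+10=21, value 50+13=63
- crate of tools: weight 11, value 50
Best: $83.

$83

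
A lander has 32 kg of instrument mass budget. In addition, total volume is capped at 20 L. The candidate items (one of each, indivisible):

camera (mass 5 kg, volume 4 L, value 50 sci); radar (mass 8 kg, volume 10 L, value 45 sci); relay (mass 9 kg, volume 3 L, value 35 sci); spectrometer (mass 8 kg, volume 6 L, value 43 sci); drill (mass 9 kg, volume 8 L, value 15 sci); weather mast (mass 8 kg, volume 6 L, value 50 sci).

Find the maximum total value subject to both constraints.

178 sci

Feasible sets respecting both limits:
- camera+relay+spectrometer+weather mast: mass 30, volume 19, value 178
- camera+radar+weather mast: mass 21, volume 20, value 145
- camera+spectrometer+weather mast: mass 21, volume 16, value 143
- camera+radar+spectrometer: mass 21, volume 20, value 138
Best: 178 sci.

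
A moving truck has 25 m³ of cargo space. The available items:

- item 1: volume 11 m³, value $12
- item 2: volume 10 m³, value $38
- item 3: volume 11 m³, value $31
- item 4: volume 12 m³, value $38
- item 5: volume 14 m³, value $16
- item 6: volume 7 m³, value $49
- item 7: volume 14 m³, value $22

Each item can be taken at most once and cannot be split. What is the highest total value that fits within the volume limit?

Check high-value combinations within 25 m³:
- item 2+item 6: volume 10+7=17, value 38+49=87
- item 4+item 6: volume 12+7=19, value 38+49=87
- item 3+item 6: volume 11+7=18, value 31+49=80
- item 2+item 4: volume 10+12=22, value 38+38=76
- item 6+item 7: volume 7+14=21, value 49+22=71
Best: $87.

$87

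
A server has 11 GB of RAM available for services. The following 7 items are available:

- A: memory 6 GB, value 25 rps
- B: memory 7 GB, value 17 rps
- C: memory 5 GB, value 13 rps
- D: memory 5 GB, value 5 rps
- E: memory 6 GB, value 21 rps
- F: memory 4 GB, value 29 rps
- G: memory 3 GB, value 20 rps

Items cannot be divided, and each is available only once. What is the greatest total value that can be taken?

This is a 0/1 knapsack; check combinations near the capacity.
- A+F: memory 6+4=10, value 25+29=54
- E+F: memory 6+4=10, value 21+29=50
- F+G: memory 4+3=7, value 29+20=49
- B+F: memory 7+4=11, value 17+29=46
Best: 54 rps.

54 rps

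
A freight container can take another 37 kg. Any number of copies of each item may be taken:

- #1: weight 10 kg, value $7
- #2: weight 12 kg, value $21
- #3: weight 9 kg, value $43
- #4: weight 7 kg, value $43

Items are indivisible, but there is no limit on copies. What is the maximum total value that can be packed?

Best value-per-unit is #4 at 43/7; filling with it alone gives 5×43 = 215.
Optimal mix: 1×#3 + 4×#4 → weight 37, value 215.

$215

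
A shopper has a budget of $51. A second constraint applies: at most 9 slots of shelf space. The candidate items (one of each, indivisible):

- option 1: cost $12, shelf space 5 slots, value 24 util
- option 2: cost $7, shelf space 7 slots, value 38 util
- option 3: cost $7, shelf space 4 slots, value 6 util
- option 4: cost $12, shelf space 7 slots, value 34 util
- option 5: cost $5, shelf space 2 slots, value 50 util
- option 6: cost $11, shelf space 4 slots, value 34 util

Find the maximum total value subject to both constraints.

88 util

Feasible sets respecting both limits:
- option 2+option 5: cost 12, shelf space 9, value 88
- option 4+option 5: cost 17, shelf space 9, value 84
- option 5+option 6: cost 16, shelf space 6, value 84
- option 1+option 5: cost 17, shelf space 7, value 74
Best: 88 util.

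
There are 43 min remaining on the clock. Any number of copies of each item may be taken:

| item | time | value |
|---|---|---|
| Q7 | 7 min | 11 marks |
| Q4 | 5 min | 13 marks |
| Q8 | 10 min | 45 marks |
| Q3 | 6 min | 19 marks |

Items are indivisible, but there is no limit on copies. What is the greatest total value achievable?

Best value-per-unit is Q8 at 45/10, and filling with it alone uses time 4×10=40. No mix of the others beats 4×45 = 180.

180 marks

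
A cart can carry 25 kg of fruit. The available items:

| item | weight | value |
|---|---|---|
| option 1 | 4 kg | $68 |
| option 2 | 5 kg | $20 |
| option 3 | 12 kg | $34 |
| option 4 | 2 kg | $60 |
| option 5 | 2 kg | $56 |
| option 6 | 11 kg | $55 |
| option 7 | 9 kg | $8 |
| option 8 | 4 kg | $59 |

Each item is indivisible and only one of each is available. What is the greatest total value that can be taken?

$298

This is a 0/1 knapsack; check combinations near the capacity.
- option 1+option 4+option 5+option 6+option 8: weight 4+2+2+11+4=23, value 68+60+56+55+59=298
- option 1+option 3+option 4+option 5+option 8: weight 4+12+2+2+4=24, value 68+34+60+56+59=277
- option 1+option 2+option 4+option 5+option 8: weight 4+5+2+2+4=17, value 68+20+60+56+59=263
- option 1+option 2+option 4+option 5+option 6: weight 4+5+2+2+11=24, value 68+20+60+56+55=259
- option 1+option 4+option 5+option 7+option 8: weight 4+2+2+9+4=21, value 68+60+56+8+59=251
Best: $298.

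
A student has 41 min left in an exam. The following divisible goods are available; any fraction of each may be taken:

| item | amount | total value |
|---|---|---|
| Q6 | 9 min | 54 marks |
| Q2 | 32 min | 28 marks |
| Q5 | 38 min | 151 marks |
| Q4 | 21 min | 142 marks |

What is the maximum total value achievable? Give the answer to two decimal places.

239.71

Take in order of value per unit:
- Q4 (142/21 per unit): all 21 → value 142, running total 142.00
- Q6 (54/9 per unit): all 9 → value 54, running total 196.00
- Q5 (151/38 per unit): 11 of 38 → value 11×151/38 = 43.7105, running total 239.71
Total 239.71.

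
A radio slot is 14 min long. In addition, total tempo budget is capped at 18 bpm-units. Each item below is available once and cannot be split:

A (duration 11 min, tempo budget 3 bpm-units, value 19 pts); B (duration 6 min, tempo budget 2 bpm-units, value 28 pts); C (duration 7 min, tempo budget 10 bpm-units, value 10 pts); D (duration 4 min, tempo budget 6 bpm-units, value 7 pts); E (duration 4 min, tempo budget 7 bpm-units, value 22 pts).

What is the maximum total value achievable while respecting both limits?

Feasible sets respecting both limits:
- B+D+E: duration 14, tempo budget 15, value 57
- B+E: duration 10, tempo budget 9, value 50
- B+C: duration 13, tempo budget 12, value 38
- B+D: duration 10, tempo budget 8, value 35
Best: 57 pts.

57 pts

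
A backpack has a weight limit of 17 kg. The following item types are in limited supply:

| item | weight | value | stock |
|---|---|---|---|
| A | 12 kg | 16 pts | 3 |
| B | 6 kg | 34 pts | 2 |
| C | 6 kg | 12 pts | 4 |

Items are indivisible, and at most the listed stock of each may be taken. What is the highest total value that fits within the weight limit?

Best selections within weight 17 and stock limits:
- 2×B: weight 12, value 68
- 1×B + 1×C: weight 12, value 46
Best: 68 pts.

68 pts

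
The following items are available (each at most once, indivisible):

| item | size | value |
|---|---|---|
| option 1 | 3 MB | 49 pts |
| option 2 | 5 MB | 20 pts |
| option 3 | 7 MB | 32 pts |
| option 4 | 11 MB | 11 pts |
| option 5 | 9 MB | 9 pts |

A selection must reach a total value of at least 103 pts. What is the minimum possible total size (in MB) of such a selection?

24

Subsets with value ≥ 103, sorted by total size:
- option 1+option 2+option 3+option 5: size 24, value 110
- option 1+option 2+option 3+option 4: size 26, value 112
Minimum size: 24 MB.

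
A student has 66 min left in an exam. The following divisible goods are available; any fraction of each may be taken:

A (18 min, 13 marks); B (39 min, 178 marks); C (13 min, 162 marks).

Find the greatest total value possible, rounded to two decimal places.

Take in order of value per unit:
- C (162/13 per unit): all 13 → value 162, running total 162.00
- B (178/39 per unit): all 39 → value 178, running total 340.00
- A (13/18 per unit): 14 of 18 → value 14×13/18 = 10.1111, running total 350.11
Total 350.11.

350.11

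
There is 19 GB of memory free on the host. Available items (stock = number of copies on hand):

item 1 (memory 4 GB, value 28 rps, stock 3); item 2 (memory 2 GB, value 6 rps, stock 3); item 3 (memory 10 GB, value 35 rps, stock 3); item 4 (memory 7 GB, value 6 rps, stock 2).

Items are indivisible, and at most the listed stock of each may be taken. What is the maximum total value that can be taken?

Best selections within memory 19 and stock limits:
- 3×item 1 + 3×item 2: memory 18, value 102
- 3×item 1 + 2×item 2: memory 16, value 96
- 2×item 1 + 1×item 3: memory 18, value 91
- 3×item 1 + 1×item 2: memory 14, value 90
Best: 102 rps.

102 rps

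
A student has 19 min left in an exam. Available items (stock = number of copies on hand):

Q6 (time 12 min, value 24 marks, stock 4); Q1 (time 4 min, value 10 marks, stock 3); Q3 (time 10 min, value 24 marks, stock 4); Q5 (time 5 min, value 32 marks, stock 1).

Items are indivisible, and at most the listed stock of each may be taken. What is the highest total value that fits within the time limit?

66 marks

Best selections within time 19 and stock limits:
- 1×Q1 + 1×Q3 + 1×Q5: time 19, value 66
- 3×Q1 + 1×Q5: time 17, value 62
Best: 66 marks.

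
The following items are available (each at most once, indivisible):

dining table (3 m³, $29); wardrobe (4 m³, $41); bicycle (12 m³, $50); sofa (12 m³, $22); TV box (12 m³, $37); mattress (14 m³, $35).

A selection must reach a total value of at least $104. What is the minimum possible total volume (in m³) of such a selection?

19

Subsets with value ≥ 104, sorted by total volume:
- dining table+wardrobe+bicycle: volume 19, value 120
- dining table+wardrobe+TV box: volume 19, value 107
Minimum volume: 19 m³.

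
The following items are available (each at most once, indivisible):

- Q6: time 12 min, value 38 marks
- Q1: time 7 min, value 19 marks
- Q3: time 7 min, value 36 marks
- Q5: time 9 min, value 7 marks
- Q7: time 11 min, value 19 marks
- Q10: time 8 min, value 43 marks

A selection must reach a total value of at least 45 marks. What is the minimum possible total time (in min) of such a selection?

Subsets with value ≥ 45, sorted by total time:
- Q1+Q3: time 14, value 55
- Q3+Q10: time 15, value 79
Minimum time: 14 min.

14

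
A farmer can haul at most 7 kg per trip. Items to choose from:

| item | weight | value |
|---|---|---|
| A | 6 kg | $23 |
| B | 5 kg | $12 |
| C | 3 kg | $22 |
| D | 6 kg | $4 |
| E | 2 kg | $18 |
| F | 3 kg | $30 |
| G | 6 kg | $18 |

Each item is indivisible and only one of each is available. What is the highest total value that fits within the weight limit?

$52

Check high-value combinations within 7 kg:
- C+F: weight 3+3=6, value 22+30=52
- E+F: weight 2+3=5, value 18+30=48
- C+E: weight 3+2=5, value 22+18=40
- F: weight 3, value 30
- B+E: weight 5+2=7, value 12+18=30
Best: $52.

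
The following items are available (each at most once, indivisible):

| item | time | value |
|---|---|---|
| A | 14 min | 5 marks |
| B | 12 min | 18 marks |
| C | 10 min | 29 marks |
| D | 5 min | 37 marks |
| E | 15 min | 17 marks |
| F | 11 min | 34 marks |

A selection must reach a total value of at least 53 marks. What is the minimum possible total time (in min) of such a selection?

15

Subsets with value ≥ 53, sorted by total time:
- C+D: time 15, value 66
- D+F: time 16, value 71
- B+D: time 17, value 55
Minimum time: 15 min.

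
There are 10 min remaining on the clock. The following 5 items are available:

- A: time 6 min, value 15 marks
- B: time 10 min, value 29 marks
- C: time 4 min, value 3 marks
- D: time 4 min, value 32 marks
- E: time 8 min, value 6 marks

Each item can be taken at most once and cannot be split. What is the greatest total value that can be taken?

47 marks

This is a 0/1 knapsack; check combinations near the capacity.
- A+D: time 6+4=10, value 15+32=47
- C+D: time 4+4=8, value 3+32=35
- D: time 4, value 32
- B: time 10, value 29
- A+C: time 6+4=10, value 15+3=18
Best: 47 marks.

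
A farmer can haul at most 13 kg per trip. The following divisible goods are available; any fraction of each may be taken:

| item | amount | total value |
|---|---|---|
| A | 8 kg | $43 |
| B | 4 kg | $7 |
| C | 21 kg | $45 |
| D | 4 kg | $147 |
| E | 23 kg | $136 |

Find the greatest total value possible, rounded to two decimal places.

200.22

Take in order of value per unit:
- D (147/4 per unit): all 4 → value 147, running total 147.00
- E (136/23 per unit): 9 of 23 → value 9×136/23 = 53.2174, running total 200.22
Total 200.22.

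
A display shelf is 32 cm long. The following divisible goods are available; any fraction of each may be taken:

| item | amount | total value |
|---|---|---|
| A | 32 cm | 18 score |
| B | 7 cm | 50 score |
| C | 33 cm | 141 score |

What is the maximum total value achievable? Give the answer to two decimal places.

156.82

Take in order of value per unit:
- B (50/7 per unit): all 7 → value 50, running total 50.00
- C (141/33 per unit): 25 of 33 → value 25×141/33 = 106.8182, running total 156.82
Total 156.82.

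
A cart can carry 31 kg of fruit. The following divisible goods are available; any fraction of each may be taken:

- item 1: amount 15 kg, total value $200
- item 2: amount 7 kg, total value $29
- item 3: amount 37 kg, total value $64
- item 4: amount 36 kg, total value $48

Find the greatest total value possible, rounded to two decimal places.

Take in order of value per unit:
- item 1 (200/15 per unit): all 15 → value 200, running total 200.00
- item 2 (29/7 per unit): all 7 → value 29, running total 229.00
- item 3 (64/37 per unit): 9 of 37 → value 9×64/37 = 15.5676, running total 244.57
Total 244.57.

244.57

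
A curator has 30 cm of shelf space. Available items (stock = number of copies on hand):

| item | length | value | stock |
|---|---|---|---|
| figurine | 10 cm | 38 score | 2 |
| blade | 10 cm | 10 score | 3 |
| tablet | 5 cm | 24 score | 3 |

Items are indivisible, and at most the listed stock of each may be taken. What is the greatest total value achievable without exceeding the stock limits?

124 score

Best selections within length 30 and stock limits:
- 2×figurine + 2×tablet: length 30, value 124
- 1×figurine + 3×tablet: length 25, value 110
- 2×figurine + 1×tablet: length 25, value 100
- 1×figurine + 1×blade + 2×tablet: length 30, value 96
Best: 124 score.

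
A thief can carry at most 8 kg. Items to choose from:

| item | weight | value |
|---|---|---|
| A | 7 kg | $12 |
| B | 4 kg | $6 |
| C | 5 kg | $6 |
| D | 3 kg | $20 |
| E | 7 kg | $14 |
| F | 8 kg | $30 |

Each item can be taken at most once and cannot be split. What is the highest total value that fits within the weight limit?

Check high-value combinations within 8 kg:
- F: weight 8, value 30
- B+D: weight 4+3=7, value 6+20=26
- C+D: weight 5+3=8, value 6+20=26
Best: $30.

$30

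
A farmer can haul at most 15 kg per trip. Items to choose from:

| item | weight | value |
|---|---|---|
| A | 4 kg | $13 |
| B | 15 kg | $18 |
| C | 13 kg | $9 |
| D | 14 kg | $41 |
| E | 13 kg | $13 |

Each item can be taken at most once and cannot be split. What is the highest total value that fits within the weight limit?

$41

Check high-value combinations within 15 kg:
- D: weight 14, value 41
- B: weight 15, value 18
- A: weight 4, value 13
- E: weight 13, value 13
- C: weight 13, value 9
Best: $41.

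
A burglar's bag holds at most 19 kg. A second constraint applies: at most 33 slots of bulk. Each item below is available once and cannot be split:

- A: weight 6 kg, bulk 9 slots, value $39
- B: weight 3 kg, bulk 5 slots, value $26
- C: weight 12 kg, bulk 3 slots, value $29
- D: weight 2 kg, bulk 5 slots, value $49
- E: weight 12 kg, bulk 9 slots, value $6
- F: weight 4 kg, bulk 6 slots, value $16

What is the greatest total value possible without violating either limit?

Feasible sets respecting both limits:
- A+B+D+F: weight 15, bulk 25, value 130
- A+B+D: weight 11, bulk 19, value 114
- B+C+D: weight 17, bulk 13, value 104
- A+D+F: weight 12, bulk 20, value 104
Best: $130.

$130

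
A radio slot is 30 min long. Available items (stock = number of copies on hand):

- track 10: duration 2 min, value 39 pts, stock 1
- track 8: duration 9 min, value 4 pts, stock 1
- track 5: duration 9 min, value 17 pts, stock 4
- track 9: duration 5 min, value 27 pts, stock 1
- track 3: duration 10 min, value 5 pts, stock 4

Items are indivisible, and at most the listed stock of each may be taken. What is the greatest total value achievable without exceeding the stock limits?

100 pts

Best selections within duration 30 and stock limits:
- 1×track 10 + 2×track 5 + 1×track 9: duration 25, value 100
- 1×track 10 + 3×track 5: duration 29, value 90
Best: 100 pts.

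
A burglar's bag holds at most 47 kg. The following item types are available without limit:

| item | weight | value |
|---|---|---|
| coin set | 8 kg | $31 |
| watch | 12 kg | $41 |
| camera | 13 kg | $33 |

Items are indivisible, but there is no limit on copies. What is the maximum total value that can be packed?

$165

Best value-per-unit is coin set at 31/8; filling with it alone gives 5×31 = 155.
Optimal mix: 4×coin set + 1×watch → weight 44, value 165.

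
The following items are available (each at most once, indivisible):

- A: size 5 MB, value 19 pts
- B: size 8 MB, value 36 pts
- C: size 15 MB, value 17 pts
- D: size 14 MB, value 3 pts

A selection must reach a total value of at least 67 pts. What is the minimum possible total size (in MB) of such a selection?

28

Subsets with value ≥ 67, sorted by total size:
- A+B+C: size 28, value 72
- A+B+C+D: size 42, value 75
Minimum size: 28 MB.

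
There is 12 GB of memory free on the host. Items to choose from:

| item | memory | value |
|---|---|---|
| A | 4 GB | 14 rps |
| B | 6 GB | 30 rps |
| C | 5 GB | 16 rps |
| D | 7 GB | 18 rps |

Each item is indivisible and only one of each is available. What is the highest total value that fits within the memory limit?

This is a 0/1 knapsack; check combinations near the capacity.
- B+C: memory 6+5=11, value 30+16=46
- A+B: memory 4+6=10, value 14+30=44
- C+D: memory 5+7=12, value 16+18=34
Best: 46 rps.

46 rps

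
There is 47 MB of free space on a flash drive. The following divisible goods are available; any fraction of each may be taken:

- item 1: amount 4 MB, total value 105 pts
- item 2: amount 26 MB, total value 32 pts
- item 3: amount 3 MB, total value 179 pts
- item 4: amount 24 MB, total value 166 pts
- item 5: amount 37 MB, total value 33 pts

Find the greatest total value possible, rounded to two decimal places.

469.69

Take in order of value per unit:
- item 3 (179/3 per unit): all 3 → value 179, running total 179.00
- item 1 (105/4 per unit): all 4 → value 105, running total 284.00
- item 4 (166/24 per unit): all 24 → value 166, running total 450.00
- item 2 (32/26 per unit): 16 of 26 → value 16×32/26 = 19.6923, running total 469.69
Total 469.69.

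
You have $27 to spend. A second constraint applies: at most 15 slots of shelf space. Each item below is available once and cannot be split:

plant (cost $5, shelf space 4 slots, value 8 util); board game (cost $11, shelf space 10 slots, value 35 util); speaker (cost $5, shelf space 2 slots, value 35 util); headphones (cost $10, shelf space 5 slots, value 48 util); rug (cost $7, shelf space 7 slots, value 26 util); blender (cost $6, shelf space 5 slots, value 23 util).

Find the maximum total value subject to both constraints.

109 util

Feasible sets respecting both limits:
- speaker+headphones+rug: cost 22, shelf space 14, value 109
- speaker+headphones+blender: cost 21, shelf space 12, value 106
- plant+speaker+headphones: cost 20, shelf space 11, value 91
Best: 109 util.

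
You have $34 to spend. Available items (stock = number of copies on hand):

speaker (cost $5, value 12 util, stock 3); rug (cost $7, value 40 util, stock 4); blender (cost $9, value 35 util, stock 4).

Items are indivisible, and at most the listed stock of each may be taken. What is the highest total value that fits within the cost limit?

172 util

Top feasible selections:
- 1×speaker + 4×rug: cost 33, value 172
- 4×rug: cost 28, value 160
- 3×rug + 1×blender: cost 30, value 155
- 2×rug + 2×blender: cost 32, value 150
Best: 172 util.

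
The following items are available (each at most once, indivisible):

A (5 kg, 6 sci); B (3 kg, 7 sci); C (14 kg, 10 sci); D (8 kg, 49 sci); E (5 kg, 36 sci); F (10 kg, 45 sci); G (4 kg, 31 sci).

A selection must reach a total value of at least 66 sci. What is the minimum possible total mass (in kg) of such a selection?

9

Subsets with value ≥ 66, sorted by total mass:
- E+G: mass 9, value 67
- D+G: mass 12, value 80
- B+E+G: mass 12, value 74
Minimum mass: 9 kg.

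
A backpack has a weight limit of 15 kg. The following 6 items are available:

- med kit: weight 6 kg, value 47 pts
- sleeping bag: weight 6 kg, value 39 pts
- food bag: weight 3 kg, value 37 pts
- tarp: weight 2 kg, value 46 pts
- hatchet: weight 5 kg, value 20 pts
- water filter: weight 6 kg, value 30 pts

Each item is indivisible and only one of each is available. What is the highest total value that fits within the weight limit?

Check high-value combinations within 15 kg:
- med kit+sleeping bag+tarp: weight 6+6+2=14, value 47+39+46=132
- med kit+food bag+tarp: weight 6+3+2=11, value 47+37+46=130
- med kit+tarp+water filter: weight 6+2+6=14, value 47+46+30=123
- med kit+sleeping bag+food bag: weight 6+6+3=15, value 47+39+37=123
- sleeping bag+food bag+tarp: weight 6+3+2=11, value 39+37+46=122
Best: 132 pts.

132 pts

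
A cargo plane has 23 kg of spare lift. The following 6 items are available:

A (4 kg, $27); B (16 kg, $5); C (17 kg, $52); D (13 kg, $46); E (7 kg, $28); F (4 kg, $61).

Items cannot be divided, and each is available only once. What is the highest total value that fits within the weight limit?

Check high-value combinations within 23 kg:
- A+D+F: weight 4+13+4=21, value 27+46+61=134
- A+E+F: weight 4+7+4=15, value 27+28+61=116
- C+F: weight 17+4=21, value 52+61=113
- D+F: weight 13+4=17, value 46+61=107
- E+F: weight 7+4=11, value 28+61=89
Best: $134.

$134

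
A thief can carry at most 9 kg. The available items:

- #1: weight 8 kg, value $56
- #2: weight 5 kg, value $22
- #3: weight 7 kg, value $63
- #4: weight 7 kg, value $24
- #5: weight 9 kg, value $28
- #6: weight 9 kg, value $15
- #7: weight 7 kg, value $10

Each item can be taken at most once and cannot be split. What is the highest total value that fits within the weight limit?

Check high-value combinations within 9 kg:
- #3: weight 7, value 63
- #1: weight 8, value 56
- #5: weight 9, value 28
- #4: weight 7, value 24
Best: $63.

$63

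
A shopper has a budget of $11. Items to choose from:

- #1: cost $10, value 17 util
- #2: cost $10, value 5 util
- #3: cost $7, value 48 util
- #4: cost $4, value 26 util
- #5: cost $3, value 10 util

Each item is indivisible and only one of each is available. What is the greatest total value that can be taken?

74 util

Check high-value combinations within $11:
- #3+#4: cost 7+4=11, value 48+26=74
- #3+#5: cost 7+3=10, value 48+10=58
- #3: cost 7, value 48
Best: 74 util.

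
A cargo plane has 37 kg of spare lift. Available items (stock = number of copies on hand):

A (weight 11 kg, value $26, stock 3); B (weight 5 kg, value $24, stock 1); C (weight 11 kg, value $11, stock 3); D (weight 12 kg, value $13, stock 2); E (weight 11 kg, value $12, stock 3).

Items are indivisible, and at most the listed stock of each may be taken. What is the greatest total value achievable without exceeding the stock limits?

Best selections within weight 37 and stock limits:
- 3×A: weight 33, value 78
- 2×A + 1×B: weight 27, value 76
Best: $78.

$78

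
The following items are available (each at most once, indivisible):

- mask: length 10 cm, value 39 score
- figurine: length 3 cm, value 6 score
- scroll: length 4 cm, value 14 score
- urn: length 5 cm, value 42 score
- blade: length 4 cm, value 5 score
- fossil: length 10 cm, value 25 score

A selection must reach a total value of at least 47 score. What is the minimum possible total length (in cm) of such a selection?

Subsets with value ≥ 47, sorted by total length:
- figurine+urn: length 8, value 48
- scroll+urn: length 9, value 56
Minimum length: 8 cm.

8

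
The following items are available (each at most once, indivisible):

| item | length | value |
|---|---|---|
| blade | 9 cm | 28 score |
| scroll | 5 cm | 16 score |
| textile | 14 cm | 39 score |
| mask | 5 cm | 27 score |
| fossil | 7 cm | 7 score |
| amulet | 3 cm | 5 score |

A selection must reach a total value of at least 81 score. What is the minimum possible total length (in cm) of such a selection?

Subsets with value ≥ 81, sorted by total length:
- scroll+textile+mask: length 24, value 82
- scroll+textile+mask+amulet: length 27, value 87
Minimum length: 24 cm.

24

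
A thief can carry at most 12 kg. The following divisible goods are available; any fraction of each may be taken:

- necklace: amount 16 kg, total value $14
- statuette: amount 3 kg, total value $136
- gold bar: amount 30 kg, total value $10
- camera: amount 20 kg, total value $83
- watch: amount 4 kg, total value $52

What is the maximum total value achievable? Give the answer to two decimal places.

208.75

Take in order of value per unit:
- statuette (136/3 per unit): all 3 → value 136, running total 136.00
- watch (52/4 per unit): all 4 → value 52, running total 188.00
- camera (83/20 per unit): 5 of 20 → value 5×83/20 = 20.7500, running total 208.75
Total 208.75.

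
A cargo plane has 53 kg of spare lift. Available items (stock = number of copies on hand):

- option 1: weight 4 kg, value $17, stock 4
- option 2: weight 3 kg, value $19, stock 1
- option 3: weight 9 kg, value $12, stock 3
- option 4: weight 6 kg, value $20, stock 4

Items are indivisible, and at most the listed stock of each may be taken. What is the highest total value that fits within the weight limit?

$179

Best selections within weight 53 and stock limits:
- 4×option 1 + 1×option 2 + 1×option 3 + 4×option 4: weight 52, value 179
- 4×option 1 + 1×option 2 + 4×option 4: weight 43, value 167
- 3×option 1 + 1×option 2 + 1×option 3 + 4×option 4: weight 48, value 162
- 4×option 1 + 1×option 3 + 4×option 4: weight 49, value 160
Best: $179.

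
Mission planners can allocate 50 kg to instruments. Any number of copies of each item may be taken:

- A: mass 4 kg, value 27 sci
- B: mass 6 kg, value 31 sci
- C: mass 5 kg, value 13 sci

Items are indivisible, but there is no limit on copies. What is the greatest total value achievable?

Best value-per-unit is A at 27/4; filling with it alone gives 12×27 = 324.
Optimal mix: 11×A + 1×B → mass 50, value 328.

328 sci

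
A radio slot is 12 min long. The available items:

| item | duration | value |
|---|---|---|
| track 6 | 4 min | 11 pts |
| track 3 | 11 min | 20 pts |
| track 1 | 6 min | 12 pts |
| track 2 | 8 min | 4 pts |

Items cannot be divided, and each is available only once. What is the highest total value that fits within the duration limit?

Check high-value combinations within 12 min:
- track 6+track 1: duration 4+6=10, value 11+12=23
- track 3: duration 11, value 20
- track 6+track 2: duration 4+8=12, value 11+4=15
- track 1: duration 6, value 12
- track 6: duration 4, value 11
Best: 23 pts.

23 pts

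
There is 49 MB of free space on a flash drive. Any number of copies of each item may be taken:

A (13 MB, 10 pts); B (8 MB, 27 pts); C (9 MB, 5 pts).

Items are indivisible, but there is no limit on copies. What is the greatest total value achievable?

162 pts

Best value-per-unit is B at 27/8, and filling with it alone uses size 6×8=48. No mix of the others beats 6×27 = 162.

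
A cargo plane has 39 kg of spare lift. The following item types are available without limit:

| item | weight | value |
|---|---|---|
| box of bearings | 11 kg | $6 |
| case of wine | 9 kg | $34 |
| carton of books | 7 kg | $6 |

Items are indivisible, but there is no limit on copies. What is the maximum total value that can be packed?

Best value-per-unit is case of wine at 34/9, and filling with it alone uses weight 4×9=36. No mix of the others beats 4×34 = 136.

$136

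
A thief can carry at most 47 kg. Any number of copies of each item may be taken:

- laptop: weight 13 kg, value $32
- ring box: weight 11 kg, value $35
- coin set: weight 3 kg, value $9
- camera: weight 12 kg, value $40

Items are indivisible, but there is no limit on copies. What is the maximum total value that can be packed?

Best value-per-unit is camera at 40/12; filling with it alone gives 3×40 = 120.
Optimal mix: 1×ring box + 3×camera → weight 47, value 155.

$155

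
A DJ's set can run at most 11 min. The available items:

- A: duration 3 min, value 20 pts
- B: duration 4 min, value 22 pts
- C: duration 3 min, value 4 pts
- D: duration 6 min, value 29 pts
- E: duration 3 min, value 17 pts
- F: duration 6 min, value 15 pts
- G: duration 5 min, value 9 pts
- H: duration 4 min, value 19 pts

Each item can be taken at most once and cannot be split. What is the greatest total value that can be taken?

This is a 0/1 knapsack; check combinations near the capacity.
- A+B+H: duration 3+4+4=11, value 20+22+19=61
- A+B+E: duration 3+4+3=10, value 20+22+17=59
- B+E+H: duration 4+3+4=11, value 22+17+19=58
- A+E+H: duration 3+3+4=10, value 20+17+19=56
- B+D: duration 4+6=10, value 22+29=51
Best: 61 pts.

61 pts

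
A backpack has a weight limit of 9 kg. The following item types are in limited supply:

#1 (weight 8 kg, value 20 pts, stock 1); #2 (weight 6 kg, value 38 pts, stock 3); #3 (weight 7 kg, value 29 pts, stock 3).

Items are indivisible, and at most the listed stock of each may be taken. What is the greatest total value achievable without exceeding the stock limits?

38 pts

Best selections within weight 9 and stock limits:
- 1×#2: weight 6, value 38
- 1×#3: weight 7, value 29
Best: 38 pts.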